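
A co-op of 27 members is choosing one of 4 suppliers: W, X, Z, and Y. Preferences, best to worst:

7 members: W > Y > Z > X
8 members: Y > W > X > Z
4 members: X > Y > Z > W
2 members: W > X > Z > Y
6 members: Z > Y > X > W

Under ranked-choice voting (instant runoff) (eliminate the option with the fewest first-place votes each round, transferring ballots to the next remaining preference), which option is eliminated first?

X

Round 1: W 9, X 4, Z 6, Y 8. Eliminate X.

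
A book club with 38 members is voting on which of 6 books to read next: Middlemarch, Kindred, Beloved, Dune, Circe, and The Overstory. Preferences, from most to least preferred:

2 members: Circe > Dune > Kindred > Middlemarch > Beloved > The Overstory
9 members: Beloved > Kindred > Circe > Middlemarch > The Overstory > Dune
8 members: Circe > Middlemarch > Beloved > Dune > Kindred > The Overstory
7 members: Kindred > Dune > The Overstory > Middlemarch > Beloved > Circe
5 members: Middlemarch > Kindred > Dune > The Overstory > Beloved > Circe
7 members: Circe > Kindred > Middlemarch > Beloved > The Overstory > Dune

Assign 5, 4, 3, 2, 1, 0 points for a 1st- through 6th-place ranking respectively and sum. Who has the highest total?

Middlemarch: 2·2 + 9·2 + 8·4 + 7·2 + 5·5 + 7·3 = 114
Kindred: 2·3 + 9·4 + 8·1 + 7·5 + 5·4 + 7·4 = 133
Beloved: 2·1 + 9·5 + 8·3 + 7·1 + 5·1 + 7·2 = 97
Dune: 2·4 + 9·0 + 8·2 + 7·4 + 5·3 + 7·0 = 67
Circe: 2·5 + 9·3 + 8·5 + 7·0 + 5·0 + 7·5 = 112
The Overstory: 2·0 + 9·1 + 8·0 + 7·3 + 5·2 + 7·1 = 47
Kindred has the highest Borda score (133).

Kindred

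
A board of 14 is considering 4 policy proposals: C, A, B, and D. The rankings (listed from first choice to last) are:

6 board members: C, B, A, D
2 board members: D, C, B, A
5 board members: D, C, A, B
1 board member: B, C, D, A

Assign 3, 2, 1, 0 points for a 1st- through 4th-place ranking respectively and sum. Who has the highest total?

C

C: 6·3 + 2·2 + 5·2 + 1·2 = 34
A: 6·1 + 2·0 + 5·1 + 1·0 = 11
B: 6·2 + 2·1 + 5·0 + 1·3 = 17
D: 6·0 + 2·3 + 5·3 + 1·1 = 22
C has the highest Borda score (34).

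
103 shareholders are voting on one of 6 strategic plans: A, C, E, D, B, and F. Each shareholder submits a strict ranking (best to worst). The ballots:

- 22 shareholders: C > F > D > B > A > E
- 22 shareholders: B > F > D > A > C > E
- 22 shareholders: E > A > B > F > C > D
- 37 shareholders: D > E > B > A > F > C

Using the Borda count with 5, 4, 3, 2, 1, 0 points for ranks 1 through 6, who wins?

A: 22·1 + 22·2 + 22·4 + 37·2 = 228
C: 22·5 + 22·1 + 22·1 + 37·0 = 154
E: 22·0 + 22·0 + 22·5 + 37·4 = 258
D: 22·3 + 22·3 + 22·0 + 37·5 = 317
B: 22·2 + 22·5 + 22·3 + 37·3 = 331
F: 22·4 + 22·4 + 22·2 + 37·1 = 257
B has the highest Borda score (331).

B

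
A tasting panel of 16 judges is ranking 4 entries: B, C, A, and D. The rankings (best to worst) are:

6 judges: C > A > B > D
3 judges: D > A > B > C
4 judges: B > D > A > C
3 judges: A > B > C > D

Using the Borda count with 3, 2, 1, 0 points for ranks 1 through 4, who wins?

B: 6·1 + 3·1 + 4·3 + 3·2 = 27
C: 6·3 + 3·0 + 4·0 + 3·1 = 21
A: 6·2 + 3·2 + 4·1 + 3·3 = 31
D: 6·0 + 3·3 + 4·2 + 3·0 = 17
A has the highest Borda score (31).

A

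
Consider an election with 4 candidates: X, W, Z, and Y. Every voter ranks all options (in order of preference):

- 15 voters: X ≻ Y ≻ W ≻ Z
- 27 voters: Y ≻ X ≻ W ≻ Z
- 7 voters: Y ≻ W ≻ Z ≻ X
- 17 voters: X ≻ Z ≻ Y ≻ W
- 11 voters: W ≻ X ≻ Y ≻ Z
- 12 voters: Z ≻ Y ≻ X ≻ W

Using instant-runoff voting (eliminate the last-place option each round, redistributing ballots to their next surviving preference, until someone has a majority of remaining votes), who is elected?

Round 1: X 32, W 11, Z 12, Y 34. Eliminate W.
Round 2: X 43, Z 12, Y 34. Eliminate Z.
Round 3: X 43, Y 46. Y has a majority.

Y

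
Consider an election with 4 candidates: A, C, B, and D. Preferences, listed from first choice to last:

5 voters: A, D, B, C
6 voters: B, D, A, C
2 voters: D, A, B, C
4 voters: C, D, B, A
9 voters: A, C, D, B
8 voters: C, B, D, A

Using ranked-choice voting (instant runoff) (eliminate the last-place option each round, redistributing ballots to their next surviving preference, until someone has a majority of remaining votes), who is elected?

Round 1: A 14, C 12, B 6, D 2. Eliminate D.
Round 2: A 16, C 12, B 6. Eliminate B.
Round 3: A 22, C 12. A has a majority.

A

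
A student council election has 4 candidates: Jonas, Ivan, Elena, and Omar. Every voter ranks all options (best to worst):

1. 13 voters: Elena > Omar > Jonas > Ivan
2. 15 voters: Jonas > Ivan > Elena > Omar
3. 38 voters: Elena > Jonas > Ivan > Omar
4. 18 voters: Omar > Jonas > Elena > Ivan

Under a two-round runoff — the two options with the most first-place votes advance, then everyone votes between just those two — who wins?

Round 1 first-place votes: Jonas 15, Ivan 0, Elena 51, Omar 18.
Elena and Omar advance.
Runoff: Elena is preferred to Omar by 66 voters; Omar by 18.
Elena wins the runoff.

Elena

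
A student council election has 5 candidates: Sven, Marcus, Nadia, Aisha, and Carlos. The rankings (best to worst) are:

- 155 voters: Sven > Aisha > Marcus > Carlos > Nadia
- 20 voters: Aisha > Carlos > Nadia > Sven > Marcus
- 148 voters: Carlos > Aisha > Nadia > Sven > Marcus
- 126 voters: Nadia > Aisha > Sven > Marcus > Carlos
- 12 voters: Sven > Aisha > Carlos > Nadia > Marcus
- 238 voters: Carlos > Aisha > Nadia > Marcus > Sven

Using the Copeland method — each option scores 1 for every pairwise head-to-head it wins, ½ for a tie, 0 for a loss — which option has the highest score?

Carlos

Sven: beats Marcus; loses to Nadia, Aisha, and Carlos → score 1.
Marcus: loses to Sven, Nadia, Aisha, and Carlos → score 0.
Nadia: beats Sven and Marcus; loses to Aisha and Carlos → score 2.
Aisha: beats Sven, Marcus, and Nadia; loses to Carlos → score 3.
Carlos: beats Sven, Marcus, Nadia, and Aisha → score 4.
Carlos has the best pairwise record.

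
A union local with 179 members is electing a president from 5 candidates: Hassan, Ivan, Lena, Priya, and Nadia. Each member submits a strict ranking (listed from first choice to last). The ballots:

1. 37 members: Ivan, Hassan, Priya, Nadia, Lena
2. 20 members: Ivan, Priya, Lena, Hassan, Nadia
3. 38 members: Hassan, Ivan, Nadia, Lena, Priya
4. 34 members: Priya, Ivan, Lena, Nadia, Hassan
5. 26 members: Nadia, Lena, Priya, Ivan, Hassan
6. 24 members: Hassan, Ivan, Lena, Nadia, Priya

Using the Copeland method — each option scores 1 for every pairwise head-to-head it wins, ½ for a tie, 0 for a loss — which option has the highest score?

Ivan

Hassan: beats Lena, Priya, and Nadia; loses to Ivan → score 3.
Ivan: beats Hassan, Lena, Priya, and Nadia → score 4.
Lena: loses to Hassan, Ivan, Priya, and Nadia → score 0.
Priya: beats Lena and Nadia; loses to Hassan and Ivan → score 2.
Nadia: beats Lena; loses to Hassan, Ivan, and Priya → score 1.
Ivan has the best pairwise record.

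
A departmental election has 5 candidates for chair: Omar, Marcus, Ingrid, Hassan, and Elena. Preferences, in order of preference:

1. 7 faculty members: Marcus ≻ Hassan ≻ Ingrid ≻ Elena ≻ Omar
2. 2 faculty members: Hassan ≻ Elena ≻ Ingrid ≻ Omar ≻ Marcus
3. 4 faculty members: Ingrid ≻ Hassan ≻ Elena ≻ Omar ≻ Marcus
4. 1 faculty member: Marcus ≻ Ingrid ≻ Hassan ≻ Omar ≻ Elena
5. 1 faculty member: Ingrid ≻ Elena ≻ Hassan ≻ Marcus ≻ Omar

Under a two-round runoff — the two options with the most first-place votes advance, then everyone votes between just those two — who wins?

Marcus

Round 1 first-place votes: Omar 0, Marcus 8, Ingrid 5, Hassan 2, Elena 0.
Marcus and Ingrid advance.
Runoff: Marcus is preferred to Ingrid by 8 voters; Ingrid by 7.
Marcus wins the runoff.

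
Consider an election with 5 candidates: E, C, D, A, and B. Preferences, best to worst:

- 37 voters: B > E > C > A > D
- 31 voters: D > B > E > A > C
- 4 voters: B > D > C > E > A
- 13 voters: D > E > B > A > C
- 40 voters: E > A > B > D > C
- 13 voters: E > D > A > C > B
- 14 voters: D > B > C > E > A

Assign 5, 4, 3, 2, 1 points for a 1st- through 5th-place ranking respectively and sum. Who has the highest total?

E

E: 37·4 + 31·3 + 4·2 + 13·4 + 40·5 + 13·5 + 14·2 = 594
C: 37·3 + 31·1 + 4·3 + 13·1 + 40·1 + 13·2 + 14·3 = 275
D: 37·1 + 31·5 + 4·4 + 13·5 + 40·2 + 13·4 + 14·5 = 475
A: 37·2 + 31·2 + 4·1 + 13·2 + 40·4 + 13·3 + 14·1 = 379
B: 37·5 + 31·4 + 4·5 + 13·3 + 40·3 + 13·1 + 14·4 = 557
E has the highest Borda score (594).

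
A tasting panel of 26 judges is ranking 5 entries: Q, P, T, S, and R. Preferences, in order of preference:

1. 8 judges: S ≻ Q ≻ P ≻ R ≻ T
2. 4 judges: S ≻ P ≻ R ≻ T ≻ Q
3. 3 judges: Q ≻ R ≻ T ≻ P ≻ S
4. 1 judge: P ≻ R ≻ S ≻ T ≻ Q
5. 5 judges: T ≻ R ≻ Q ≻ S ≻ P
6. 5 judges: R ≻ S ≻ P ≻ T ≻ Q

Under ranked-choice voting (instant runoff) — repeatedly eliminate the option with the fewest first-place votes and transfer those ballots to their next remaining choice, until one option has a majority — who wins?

Round 1: Q 3, P 1, T 5, S 12, R 5. Eliminate P.
Round 2: Q 3, T 5, S 12, R 6. Eliminate Q.
Round 3: T 5, S 12, R 9. Eliminate T.
Round 4: S 12, R 14. R has a majority.

R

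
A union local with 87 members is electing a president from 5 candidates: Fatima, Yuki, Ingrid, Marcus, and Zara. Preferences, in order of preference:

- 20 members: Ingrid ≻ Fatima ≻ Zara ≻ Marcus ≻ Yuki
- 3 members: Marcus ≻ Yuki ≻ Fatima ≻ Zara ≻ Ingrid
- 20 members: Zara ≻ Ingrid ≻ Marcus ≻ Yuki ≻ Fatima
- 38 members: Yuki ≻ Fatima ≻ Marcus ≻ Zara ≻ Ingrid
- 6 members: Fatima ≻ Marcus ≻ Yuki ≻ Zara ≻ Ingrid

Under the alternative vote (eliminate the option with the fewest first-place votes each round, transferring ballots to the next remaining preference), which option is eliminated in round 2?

Round 1: Fatima 6, Yuki 38, Ingrid 20, Marcus 3, Zara 20. Eliminate Marcus.
Round 2: Fatima 6, Yuki 41, Ingrid 20, Zara 20. Eliminate Fatima.

Fatima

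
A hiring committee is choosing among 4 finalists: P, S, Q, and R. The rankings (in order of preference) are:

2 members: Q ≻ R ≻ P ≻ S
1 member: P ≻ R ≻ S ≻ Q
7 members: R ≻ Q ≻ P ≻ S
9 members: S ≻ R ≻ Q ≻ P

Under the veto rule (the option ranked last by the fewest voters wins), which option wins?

Last-place votes: P 9, S 9, Q 1, R 0.
R is ranked last by the fewest voters, so R wins.

R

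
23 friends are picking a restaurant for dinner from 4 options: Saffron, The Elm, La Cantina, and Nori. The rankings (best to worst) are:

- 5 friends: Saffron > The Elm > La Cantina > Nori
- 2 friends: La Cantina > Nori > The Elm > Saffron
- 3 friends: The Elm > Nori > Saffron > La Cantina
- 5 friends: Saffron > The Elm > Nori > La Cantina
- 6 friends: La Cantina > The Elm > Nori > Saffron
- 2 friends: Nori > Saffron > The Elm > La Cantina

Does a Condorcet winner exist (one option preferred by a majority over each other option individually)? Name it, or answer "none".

none

Checking pairwise contests:
Nori beats Saffron 13–10.
Saffron beats The Elm 12–11.
Saffron beats La Cantina 15–8.
The Elm beats Nori 19–4.
Every option loses at least one head-to-head, so there is no Condorcet winner.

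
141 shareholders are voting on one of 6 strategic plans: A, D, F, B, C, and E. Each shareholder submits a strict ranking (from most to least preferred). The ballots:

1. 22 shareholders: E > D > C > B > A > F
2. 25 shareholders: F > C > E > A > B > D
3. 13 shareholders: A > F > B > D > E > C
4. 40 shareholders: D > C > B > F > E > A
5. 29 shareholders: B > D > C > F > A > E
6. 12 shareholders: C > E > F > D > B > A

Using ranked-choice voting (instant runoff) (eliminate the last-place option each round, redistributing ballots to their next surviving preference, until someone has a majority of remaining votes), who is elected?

D

Round 1: A 13, D 40, F 25, B 29, C 12, E 22. Eliminate C.
Round 2: A 13, D 40, F 25, B 29, E 34. Eliminate A.
Round 3: D 40, F 38, B 29, E 34. Eliminate B.
Round 4: D 69, F 38, E 34. Eliminate E.
Round 5: D 91, F 50. D has a majority.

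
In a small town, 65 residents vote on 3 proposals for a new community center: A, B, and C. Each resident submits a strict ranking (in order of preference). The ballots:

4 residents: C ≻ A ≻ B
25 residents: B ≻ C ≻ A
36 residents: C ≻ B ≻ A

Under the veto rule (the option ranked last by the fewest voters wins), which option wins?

Last-place votes: A 61, B 4, C 0.
C is ranked last by the fewest voters, so C wins.

C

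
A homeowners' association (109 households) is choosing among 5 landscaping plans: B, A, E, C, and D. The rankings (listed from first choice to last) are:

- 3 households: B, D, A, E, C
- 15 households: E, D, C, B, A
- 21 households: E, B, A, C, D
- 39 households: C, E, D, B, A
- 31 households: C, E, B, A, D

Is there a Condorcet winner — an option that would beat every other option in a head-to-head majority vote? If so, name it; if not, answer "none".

C vs B: 85–24 for C.
C vs A: 85–24 for C.
C vs E: 70–39 for C.
C vs D: 91–18 for C.
C beats every other option head-to-head.

C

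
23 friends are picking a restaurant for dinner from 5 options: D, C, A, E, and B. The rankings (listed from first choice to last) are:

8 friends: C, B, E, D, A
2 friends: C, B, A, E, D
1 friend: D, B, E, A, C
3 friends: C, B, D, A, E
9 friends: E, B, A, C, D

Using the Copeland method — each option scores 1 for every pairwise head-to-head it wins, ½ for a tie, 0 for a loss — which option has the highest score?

C

D: beats A; loses to C, E, and B → score 1.
C: beats D, A, E, and B → score 4.
A: loses to D, C, E, and B → score 0.
E: beats D and A; loses to C and B → score 2.
B: beats D, A, and E; loses to C → score 3.
C has the best pairwise record.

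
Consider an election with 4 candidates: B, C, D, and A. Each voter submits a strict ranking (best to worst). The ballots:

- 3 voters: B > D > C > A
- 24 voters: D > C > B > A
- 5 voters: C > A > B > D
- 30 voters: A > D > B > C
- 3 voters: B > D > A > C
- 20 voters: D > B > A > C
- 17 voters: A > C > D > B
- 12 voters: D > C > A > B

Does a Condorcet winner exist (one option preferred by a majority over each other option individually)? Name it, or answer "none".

D vs B: 103–11 for D.
D vs C: 92–22 for D.
D vs A: 62–52 for D.
D beats every other option head-to-head.

D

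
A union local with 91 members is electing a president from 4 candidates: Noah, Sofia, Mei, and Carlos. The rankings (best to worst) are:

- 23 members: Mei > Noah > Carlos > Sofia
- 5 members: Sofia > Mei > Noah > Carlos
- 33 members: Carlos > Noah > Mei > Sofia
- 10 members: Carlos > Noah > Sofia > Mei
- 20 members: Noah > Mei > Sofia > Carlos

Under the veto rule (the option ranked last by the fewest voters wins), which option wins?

Noah

Last-place votes: Noah 0, Sofia 56, Mei 10, Carlos 25.
Noah is ranked last by the fewest voters, so Noah wins.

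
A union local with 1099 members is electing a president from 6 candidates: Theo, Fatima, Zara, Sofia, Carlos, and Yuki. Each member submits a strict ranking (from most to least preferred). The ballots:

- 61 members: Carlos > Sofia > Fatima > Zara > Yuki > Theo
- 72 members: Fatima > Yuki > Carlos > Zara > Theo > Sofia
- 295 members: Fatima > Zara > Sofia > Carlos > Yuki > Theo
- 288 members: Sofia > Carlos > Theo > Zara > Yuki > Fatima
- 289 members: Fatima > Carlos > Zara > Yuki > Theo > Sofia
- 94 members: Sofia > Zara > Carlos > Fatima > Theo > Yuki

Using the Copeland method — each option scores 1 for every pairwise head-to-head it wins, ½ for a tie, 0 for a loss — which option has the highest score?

Theo: loses to Fatima, Zara, Sofia, Carlos, and Yuki → score 0.
Fatima: beats Theo, Zara, Sofia, Carlos, and Yuki → score 5.
Zara: beats Theo, Sofia, and Yuki; loses to Fatima and Carlos → score 3.
Sofia: beats Theo, Carlos, and Yuki; loses to Fatima and Zara → score 3.
Carlos: beats Theo, Zara, and Yuki; loses to Fatima and Sofia → score 3.
Yuki: beats Theo; loses to Fatima, Zara, Sofia, and Carlos → score 1.
Fatima has the best pairwise record.

Fatima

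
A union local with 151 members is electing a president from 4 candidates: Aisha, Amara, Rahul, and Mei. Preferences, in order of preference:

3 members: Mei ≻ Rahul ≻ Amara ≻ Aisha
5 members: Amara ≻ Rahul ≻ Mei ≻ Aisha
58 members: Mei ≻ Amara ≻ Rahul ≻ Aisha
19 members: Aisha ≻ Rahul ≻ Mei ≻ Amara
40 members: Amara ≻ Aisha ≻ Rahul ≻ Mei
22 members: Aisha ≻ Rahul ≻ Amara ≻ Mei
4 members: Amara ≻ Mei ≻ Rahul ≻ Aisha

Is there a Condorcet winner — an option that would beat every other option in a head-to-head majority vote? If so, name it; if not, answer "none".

none

Checking pairwise contests:
Amara beats Aisha 110–41.
Mei beats Amara 80–71.
Aisha beats Rahul 81–70.
Aisha beats Mei 81–70.
Every option loses at least one head-to-head, so there is no Condorcet winner.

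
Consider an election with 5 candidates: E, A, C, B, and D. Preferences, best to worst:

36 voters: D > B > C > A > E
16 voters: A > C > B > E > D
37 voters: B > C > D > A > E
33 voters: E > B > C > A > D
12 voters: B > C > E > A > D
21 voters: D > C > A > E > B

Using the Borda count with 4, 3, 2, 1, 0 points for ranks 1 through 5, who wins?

B

E: 36·0 + 16·1 + 37·0 + 33·4 + 12·2 + 21·1 = 193
A: 36·1 + 16·4 + 37·1 + 33·1 + 12·1 + 21·2 = 224
C: 36·2 + 16·3 + 37·3 + 33·2 + 12·3 + 21·3 = 396
B: 36·3 + 16·2 + 37·4 + 33·3 + 12·4 + 21·0 = 435
D: 36·4 + 16·0 + 37·2 + 33·0 + 12·0 + 21·4 = 302
B has the highest Borda score (435).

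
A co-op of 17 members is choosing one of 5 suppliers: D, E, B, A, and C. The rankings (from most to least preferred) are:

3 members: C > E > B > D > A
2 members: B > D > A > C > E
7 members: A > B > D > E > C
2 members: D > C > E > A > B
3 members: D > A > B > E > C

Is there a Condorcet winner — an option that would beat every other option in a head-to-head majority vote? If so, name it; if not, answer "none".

none

Checking pairwise contests:
B beats D 12–5.
D beats E 14–3.
A beats B 12–5.
D beats A 10–7.
D beats C 14–3.
Every option loses at least one head-to-head, so there is no Condorcet winner.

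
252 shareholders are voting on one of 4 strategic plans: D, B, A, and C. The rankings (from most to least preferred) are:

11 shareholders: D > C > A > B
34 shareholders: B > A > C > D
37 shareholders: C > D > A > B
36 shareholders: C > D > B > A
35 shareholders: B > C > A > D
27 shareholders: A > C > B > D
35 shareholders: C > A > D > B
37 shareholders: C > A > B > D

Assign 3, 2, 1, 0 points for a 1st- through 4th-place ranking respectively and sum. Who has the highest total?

C

D: 11·3 + 34·0 + 37·2 + 36·2 + 35·0 + 27·0 + 35·1 + 37·0 = 214
B: 11·0 + 34·3 + 37·0 + 36·1 + 35·3 + 27·1 + 35·0 + 37·1 = 307
A: 11·1 + 34·2 + 37·1 + 36·0 + 35·1 + 27·3 + 35·2 + 37·2 = 376
C: 11·2 + 34·1 + 37·3 + 36·3 + 35·2 + 27·2 + 35·3 + 37·3 = 615
C has the highest Borda score (615).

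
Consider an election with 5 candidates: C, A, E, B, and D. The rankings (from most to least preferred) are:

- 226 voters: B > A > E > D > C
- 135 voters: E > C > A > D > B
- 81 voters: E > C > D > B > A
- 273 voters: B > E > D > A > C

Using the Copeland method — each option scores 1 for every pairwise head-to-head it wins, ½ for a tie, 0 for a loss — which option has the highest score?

B

C: loses to A, E, B, and D → score 0.
A: beats C and D; loses to E and B → score 2.
E: beats C, A, and D; loses to B → score 3.
B: beats C, A, E, and D → score 4.
D: beats C; loses to A, E, and B → score 1.
B has the best pairwise record.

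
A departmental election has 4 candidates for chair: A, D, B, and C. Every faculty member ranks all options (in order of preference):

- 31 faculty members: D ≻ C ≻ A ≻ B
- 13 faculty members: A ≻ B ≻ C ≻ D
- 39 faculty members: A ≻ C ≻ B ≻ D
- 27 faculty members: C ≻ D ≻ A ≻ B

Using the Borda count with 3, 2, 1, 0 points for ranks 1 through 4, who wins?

A: 31·1 + 13·3 + 39·3 + 27·1 = 214
D: 31·3 + 13·0 + 39·0 + 27·2 = 147
B: 31·0 + 13·2 + 39·1 + 27·0 = 65
C: 31·2 + 13·1 + 39·2 + 27·3 = 234
C has the highest Borda score (234).

C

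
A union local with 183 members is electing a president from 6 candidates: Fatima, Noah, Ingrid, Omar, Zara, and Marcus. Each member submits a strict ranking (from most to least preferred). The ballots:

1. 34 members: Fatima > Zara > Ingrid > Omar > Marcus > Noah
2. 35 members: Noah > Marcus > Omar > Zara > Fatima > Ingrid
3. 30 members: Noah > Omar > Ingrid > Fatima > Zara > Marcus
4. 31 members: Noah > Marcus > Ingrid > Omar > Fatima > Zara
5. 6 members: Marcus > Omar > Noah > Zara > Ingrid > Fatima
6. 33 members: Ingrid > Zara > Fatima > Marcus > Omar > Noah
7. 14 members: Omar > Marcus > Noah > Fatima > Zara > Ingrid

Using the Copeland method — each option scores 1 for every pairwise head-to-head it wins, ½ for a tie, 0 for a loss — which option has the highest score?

Noah

Fatima: beats Zara and Marcus; loses to Noah, Ingrid, and Omar → score 2.
Noah: beats Fatima, Ingrid, Omar, Zara, and Marcus → score 5.
Ingrid: beats Fatima, Omar, Zara, and Marcus; loses to Noah → score 4.
Omar: beats Fatima and Zara; loses to Noah, Ingrid, and Marcus → score 2.
Zara: beats Marcus; loses to Fatima, Noah, Ingrid, and Omar → score 1.
Marcus: beats Omar; loses to Fatima, Noah, Ingrid, and Zara → score 1.
Noah has the best pairwise record.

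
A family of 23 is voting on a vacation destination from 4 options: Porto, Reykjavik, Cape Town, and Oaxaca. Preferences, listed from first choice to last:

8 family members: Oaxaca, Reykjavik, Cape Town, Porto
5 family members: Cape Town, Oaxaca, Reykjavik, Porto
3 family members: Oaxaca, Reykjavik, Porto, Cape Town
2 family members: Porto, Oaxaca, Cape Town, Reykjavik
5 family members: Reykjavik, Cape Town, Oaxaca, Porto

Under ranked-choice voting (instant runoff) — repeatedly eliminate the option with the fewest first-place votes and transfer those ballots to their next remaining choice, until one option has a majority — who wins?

Oaxaca

Round 1: Porto 2, Reykjavik 5, Cape Town 5, Oaxaca 11. Eliminate Porto.
Round 2: Reykjavik 5, Cape Town 5, Oaxaca 13. Oaxaca has a majority.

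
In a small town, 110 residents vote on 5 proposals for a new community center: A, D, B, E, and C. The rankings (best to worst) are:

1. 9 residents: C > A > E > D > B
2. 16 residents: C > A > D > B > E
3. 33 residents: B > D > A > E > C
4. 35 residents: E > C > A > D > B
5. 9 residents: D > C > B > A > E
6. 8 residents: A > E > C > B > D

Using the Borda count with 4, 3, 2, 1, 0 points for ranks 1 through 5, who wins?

A: 9·3 + 16·3 + 33·2 + 35·2 + 9·1 + 8·4 = 252
D: 9·1 + 16·2 + 33·3 + 35·1 + 9·4 + 8·0 = 211
B: 9·0 + 16·1 + 33·4 + 35·0 + 9·2 + 8·1 = 174
E: 9·2 + 16·0 + 33·1 + 35·4 + 9·0 + 8·3 = 215
C: 9·4 + 16·4 + 33·0 + 35·3 + 9·3 + 8·2 = 248
A has the highest Borda score (252).

A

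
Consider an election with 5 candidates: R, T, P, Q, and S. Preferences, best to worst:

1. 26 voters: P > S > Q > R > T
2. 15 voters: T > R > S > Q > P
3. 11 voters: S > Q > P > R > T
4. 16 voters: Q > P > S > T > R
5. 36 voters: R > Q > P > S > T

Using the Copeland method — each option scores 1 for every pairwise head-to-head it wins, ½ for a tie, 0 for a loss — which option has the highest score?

Q

R: beats T; loses to P, Q, and S → score 1.
T: loses to R, P, Q, and S → score 0.
P: beats R, T, and S; loses to Q → score 3.
Q: beats R, T, and P; ties S → score 3.5.
S: beats R and T; ties Q; loses to P → score 2.5.
Q has the best pairwise record.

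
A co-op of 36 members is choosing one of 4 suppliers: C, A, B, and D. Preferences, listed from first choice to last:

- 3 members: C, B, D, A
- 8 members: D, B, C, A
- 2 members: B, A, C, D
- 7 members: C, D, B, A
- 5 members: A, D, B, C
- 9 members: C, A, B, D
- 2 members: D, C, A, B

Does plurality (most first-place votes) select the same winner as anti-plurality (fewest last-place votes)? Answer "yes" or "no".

no

Plurality — first-place votes: C 19, A 5, B 2, D 10. Winner: C.
Anti-plurality — last-place votes: C 5, A 18, B 2, D 11. Winner: B.
The two methods disagree.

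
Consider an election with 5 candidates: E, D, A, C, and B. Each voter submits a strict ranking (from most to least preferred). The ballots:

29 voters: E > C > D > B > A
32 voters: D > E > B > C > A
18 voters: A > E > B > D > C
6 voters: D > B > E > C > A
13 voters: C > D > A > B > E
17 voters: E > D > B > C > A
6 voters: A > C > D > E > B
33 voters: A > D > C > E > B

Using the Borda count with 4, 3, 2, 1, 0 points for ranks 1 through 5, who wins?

D

E: 29·4 + 32·3 + 18·3 + 6·2 + 13·0 + 17·4 + 6·1 + 33·1 = 385
D: 29·2 + 32·4 + 18·1 + 6·4 + 13·3 + 17·3 + 6·2 + 33·3 = 429
A: 29·0 + 32·0 + 18·4 + 6·0 + 13·2 + 17·0 + 6·4 + 33·4 = 254
C: 29·3 + 32·1 + 18·0 + 6·1 + 13·4 + 17·1 + 6·3 + 33·2 = 278
B: 29·1 + 32·2 + 18·2 + 6·3 + 13·1 + 17·2 + 6·0 + 33·0 = 194
D has the highest Borda score (429).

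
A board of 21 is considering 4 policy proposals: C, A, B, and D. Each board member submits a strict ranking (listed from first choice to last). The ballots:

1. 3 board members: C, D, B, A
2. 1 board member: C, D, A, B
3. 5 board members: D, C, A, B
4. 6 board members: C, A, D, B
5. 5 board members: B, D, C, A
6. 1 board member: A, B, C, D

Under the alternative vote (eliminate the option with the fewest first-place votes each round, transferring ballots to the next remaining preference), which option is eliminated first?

Round 1: C 10, A 1, B 5, D 5. Eliminate A.

A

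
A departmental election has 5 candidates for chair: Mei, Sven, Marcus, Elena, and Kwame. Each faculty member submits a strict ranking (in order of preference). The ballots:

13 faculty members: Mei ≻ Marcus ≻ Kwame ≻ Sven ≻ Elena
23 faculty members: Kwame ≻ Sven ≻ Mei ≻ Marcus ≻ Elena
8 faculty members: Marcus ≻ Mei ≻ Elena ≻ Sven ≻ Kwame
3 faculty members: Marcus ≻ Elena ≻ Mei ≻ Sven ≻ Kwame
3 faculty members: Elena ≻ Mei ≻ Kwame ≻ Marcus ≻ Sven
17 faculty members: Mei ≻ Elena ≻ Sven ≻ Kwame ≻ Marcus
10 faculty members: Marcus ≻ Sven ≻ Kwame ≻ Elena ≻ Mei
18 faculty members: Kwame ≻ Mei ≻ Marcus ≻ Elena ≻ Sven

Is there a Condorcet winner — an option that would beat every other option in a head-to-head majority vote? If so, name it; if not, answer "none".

Kwame vs Mei: 51–44 for Kwame.
Kwame vs Sven: 57–38 for Kwame.
Kwame vs Marcus: 61–34 for Kwame.
Kwame vs Elena: 64–31 for Kwame.
Kwame beats every other option head-to-head.

Kwame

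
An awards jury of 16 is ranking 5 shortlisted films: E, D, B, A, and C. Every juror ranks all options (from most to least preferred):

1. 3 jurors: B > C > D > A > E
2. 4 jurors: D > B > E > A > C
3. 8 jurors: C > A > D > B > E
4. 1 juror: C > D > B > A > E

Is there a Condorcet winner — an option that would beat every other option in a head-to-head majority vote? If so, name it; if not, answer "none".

C vs E: 12–4 for C.
C vs D: 12–4 for C.
C vs B: 9–7 for C.
C vs A: 12–4 for C.
C beats every other option head-to-head.

C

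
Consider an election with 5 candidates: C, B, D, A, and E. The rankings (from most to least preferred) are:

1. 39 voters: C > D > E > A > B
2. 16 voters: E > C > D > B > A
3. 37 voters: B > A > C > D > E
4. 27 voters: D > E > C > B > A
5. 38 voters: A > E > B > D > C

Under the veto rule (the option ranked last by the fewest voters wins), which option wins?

D

Last-place votes: C 38, B 39, D 0, A 43, E 37.
D is ranked last by the fewest voters, so D wins.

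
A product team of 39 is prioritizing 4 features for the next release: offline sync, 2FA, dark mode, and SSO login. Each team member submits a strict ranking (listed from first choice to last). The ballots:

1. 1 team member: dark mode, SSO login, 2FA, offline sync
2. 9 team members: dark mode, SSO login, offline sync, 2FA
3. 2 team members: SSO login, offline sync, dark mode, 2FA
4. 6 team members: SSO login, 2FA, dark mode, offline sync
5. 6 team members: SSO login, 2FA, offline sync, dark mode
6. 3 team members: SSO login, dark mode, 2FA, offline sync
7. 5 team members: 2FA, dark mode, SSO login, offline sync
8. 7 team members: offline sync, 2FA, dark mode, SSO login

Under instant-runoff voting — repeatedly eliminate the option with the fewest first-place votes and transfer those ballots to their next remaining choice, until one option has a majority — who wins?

Round 1: offline sync 7, 2FA 5, dark mode 10, SSO login 17. Eliminate 2FA.
Round 2: offline sync 7, dark mode 15, SSO login 17. Eliminate offline sync.
Round 3: dark mode 22, SSO login 17. Dark mode has a majority.

dark mode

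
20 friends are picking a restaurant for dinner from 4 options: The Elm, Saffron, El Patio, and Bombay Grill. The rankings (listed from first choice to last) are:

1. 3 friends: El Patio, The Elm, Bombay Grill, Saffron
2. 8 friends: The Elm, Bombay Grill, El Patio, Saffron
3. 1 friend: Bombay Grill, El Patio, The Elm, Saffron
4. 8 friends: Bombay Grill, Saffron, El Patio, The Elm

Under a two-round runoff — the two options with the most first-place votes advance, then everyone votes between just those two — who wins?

The Elm

Round 1 first-place votes: The Elm 8, Saffron 0, El Patio 3, Bombay Grill 9.
Bombay Grill and The Elm advance.
Runoff: Bombay Grill is preferred to The Elm by 9 voters; The Elm by 11.
The Elm wins the runoff.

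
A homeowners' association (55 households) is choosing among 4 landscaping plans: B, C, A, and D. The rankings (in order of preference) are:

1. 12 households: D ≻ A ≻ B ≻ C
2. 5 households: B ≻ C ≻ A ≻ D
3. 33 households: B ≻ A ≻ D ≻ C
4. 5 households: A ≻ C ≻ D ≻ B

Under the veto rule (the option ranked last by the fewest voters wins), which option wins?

A

Last-place votes: B 5, C 45, A 0, D 5.
A is ranked last by the fewest voters, so A wins.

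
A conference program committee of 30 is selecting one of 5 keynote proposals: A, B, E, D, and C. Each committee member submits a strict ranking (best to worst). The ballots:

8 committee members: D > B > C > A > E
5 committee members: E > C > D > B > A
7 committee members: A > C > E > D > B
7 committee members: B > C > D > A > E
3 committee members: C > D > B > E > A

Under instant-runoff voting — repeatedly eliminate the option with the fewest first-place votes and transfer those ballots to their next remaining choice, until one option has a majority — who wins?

D

Round 1: A 7, B 7, E 5, D 8, C 3. Eliminate C.
Round 2: A 7, B 7, E 5, D 11. Eliminate E.
Round 3: A 7, B 7, D 16. D has a majority.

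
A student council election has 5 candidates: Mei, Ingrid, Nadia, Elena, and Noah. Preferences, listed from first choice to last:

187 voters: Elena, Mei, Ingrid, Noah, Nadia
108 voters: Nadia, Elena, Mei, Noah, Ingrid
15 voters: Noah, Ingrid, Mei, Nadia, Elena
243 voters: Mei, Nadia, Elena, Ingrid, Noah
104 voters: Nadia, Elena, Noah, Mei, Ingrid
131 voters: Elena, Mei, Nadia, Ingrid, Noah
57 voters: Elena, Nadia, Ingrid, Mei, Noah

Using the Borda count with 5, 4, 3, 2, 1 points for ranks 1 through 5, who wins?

Mei: 187·4 + 108·3 + 15·3 + 243·5 + 104·2 + 131·4 + 57·2 = 3178
Ingrid: 187·3 + 108·1 + 15·4 + 243·2 + 104·1 + 131·2 + 57·3 = 1752
Nadia: 187·1 + 108·5 + 15·2 + 243·4 + 104·5 + 131·3 + 57·4 = 2870
Elena: 187·5 + 108·4 + 15·1 + 243·3 + 104·4 + 131·5 + 57·5 = 3467
Noah: 187·2 + 108·2 + 15·5 + 243·1 + 104·3 + 131·1 + 57·1 = 1408
Elena has the highest Borda score (3467).

Elena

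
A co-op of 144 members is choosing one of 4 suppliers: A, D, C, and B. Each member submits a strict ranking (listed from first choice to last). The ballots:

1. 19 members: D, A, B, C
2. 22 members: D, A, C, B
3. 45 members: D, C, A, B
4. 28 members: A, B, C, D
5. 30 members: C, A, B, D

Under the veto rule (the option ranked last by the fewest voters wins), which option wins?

A

Last-place votes: A 0, D 58, C 19, B 67.
A is ranked last by the fewest voters, so A wins.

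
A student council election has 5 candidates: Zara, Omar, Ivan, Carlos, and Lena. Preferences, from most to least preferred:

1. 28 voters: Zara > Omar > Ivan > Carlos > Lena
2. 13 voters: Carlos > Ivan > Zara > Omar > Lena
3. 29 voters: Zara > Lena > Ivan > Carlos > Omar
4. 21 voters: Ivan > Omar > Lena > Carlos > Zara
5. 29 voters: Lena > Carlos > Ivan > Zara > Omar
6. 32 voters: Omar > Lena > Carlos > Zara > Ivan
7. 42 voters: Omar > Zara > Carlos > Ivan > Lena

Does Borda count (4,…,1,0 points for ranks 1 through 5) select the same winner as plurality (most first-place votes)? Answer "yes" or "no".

Borda — scores: Zara 441, Omar 456, Ivan 337, Carlos 365, Lena 341. Winner: Omar.
Plurality — first-place votes: Zara 57, Omar 74, Ivan 21, Carlos 13, Lena 29. Winner: Omar.
The two methods agree.

yes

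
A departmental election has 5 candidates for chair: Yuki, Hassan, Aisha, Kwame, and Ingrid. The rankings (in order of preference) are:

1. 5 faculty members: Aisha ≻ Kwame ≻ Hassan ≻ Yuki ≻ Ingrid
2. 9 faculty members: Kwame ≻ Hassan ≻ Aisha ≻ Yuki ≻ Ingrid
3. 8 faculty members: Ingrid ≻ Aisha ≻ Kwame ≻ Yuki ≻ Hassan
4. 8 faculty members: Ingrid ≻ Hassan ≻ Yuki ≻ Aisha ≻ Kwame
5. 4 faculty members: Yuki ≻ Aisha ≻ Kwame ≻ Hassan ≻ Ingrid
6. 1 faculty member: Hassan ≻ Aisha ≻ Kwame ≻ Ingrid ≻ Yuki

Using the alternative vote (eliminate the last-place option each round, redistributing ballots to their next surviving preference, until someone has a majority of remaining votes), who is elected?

Round 1: Yuki 4, Hassan 1, Aisha 5, Kwame 9, Ingrid 16. Eliminate Hassan.
Round 2: Yuki 4, Aisha 6, Kwame 9, Ingrid 16. Eliminate Yuki.
Round 3: Aisha 10, Kwame 9, Ingrid 16. Eliminate Kwame.
Round 4: Aisha 19, Ingrid 16. Aisha has a majority.

Aisha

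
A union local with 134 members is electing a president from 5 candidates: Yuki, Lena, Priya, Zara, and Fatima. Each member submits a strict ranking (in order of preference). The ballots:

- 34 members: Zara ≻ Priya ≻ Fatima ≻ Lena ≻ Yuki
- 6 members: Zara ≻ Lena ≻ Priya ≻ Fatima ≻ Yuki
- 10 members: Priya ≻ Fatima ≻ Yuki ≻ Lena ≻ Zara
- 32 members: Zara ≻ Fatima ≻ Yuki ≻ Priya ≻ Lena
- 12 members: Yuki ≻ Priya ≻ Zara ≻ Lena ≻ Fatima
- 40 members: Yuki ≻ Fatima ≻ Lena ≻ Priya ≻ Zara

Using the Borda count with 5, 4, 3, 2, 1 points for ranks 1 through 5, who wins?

Yuki: 34·1 + 6·1 + 10·3 + 32·3 + 12·5 + 40·5 = 426
Lena: 34·2 + 6·4 + 10·2 + 32·1 + 12·2 + 40·3 = 288
Priya: 34·4 + 6·3 + 10·5 + 32·2 + 12·4 + 40·2 = 396
Zara: 34·5 + 6·5 + 10·1 + 32·5 + 12·3 + 40·1 = 446
Fatima: 34·3 + 6·2 + 10·4 + 32·4 + 12·1 + 40·4 = 454
Fatima has the highest Borda score (454).

Fatima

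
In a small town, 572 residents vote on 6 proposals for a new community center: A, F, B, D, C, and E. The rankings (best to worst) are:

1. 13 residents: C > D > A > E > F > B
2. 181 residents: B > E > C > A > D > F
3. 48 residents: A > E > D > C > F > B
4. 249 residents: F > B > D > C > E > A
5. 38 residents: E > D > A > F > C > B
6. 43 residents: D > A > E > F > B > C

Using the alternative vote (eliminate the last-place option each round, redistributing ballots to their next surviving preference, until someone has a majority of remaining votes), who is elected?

F

Round 1: A 48, F 249, B 181, D 43, C 13, E 38. Eliminate C.
Round 2: A 48, F 249, B 181, D 56, E 38. Eliminate E.
Round 3: A 48, F 249, B 181, D 94. Eliminate A.
Round 4: F 249, B 181, D 142. Eliminate D.
Round 5: F 391, B 181. F has a majority.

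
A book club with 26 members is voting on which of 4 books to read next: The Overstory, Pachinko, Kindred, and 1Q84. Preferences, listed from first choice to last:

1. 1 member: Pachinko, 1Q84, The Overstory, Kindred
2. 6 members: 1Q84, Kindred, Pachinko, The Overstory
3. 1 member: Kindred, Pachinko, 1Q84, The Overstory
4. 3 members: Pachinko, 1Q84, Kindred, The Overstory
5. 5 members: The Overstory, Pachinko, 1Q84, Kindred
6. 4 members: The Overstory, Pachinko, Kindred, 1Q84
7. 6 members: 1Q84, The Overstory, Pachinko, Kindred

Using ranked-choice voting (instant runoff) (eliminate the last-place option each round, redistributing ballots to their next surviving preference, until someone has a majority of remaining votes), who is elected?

1Q84

Round 1: The Overstory 9, Pachinko 4, Kindred 1, 1Q84 12. Eliminate Kindred.
Round 2: The Overstory 9, Pachinko 5, 1Q84 12. Eliminate Pachinko.
Round 3: The Overstory 9, 1Q84 17. 1Q84 has a majority.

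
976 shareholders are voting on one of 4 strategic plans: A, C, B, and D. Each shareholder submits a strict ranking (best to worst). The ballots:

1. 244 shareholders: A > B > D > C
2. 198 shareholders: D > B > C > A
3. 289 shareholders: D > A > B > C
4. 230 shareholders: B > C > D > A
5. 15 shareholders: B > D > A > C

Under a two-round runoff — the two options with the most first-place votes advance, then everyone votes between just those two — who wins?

B

Round 1 first-place votes: A 244, C 0, B 245, D 487.
D and B advance.
Runoff: D is preferred to B by 487 voters; B by 489.
B wins the runoff.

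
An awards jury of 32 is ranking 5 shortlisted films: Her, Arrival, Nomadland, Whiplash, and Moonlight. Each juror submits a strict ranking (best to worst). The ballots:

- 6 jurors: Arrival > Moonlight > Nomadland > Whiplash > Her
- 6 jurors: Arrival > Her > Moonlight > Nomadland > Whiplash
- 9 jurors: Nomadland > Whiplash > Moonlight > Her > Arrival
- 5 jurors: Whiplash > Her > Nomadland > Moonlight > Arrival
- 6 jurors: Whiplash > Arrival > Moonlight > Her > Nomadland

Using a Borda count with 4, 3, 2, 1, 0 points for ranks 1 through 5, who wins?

Whiplash

Her: 6·0 + 6·3 + 9·1 + 5·3 + 6·1 = 48
Arrival: 6·4 + 6·4 + 9·0 + 5·0 + 6·3 = 66
Nomadland: 6·2 + 6·1 + 9·4 + 5·2 + 6·0 = 64
Whiplash: 6·1 + 6·0 + 9·3 + 5·4 + 6·4 = 77
Moonlight: 6·3 + 6·2 + 9·2 + 5·1 + 6·2 = 65
Whiplash has the highest Borda score (77).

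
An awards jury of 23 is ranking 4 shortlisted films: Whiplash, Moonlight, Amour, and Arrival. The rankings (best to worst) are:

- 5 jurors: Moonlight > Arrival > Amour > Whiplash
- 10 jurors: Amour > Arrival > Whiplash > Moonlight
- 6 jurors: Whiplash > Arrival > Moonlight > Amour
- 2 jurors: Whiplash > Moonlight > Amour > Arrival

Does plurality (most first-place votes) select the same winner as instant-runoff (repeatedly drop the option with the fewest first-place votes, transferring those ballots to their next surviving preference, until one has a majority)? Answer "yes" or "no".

yes

Plurality — first-place votes: Whiplash 8, Moonlight 5, Amour 10, Arrival 0. Winner: Amour.
Instant-runoff — R1 Whiplash 8, Moonlight 5, Amour 10, Arrival 0 (Arrival out); R2 Whiplash 8, Moonlight 5, Amour 10 (Moonlight out); R3 Whiplash 8, Amour 15 (Amour winner). Winner: Amour.
The two methods agree.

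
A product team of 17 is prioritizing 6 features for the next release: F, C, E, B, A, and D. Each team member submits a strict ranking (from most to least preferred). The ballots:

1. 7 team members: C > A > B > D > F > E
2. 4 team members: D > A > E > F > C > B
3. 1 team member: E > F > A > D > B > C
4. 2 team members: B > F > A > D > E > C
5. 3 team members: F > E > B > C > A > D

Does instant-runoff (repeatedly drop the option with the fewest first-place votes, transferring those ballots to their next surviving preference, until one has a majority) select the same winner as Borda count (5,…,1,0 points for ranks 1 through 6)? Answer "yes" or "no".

Instant-runoff — R1 F 3, C 7, E 1, B 2, A 0, D 4 (A out); R2 F 3, C 7, E 1, B 2, D 4 (E out); R3 F 4, C 7, B 2, D 4 (B out); R4 F 6, C 7, D 4 (D out); R5 F 10, C 7 (F winner). Winner: F.
Borda — scores: F 42, C 45, E 31, B 41, A 56, D 40. Winner: A.
The two methods disagree.

no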